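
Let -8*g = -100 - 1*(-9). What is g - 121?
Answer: -877/8 ≈ -109.63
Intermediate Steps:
g = 91/8 (g = -(-100 - 1*(-9))/8 = -(-100 + 9)/8 = -1/8*(-91) = 91/8 ≈ 11.375)
g - 121 = 91/8 - 121 = -877/8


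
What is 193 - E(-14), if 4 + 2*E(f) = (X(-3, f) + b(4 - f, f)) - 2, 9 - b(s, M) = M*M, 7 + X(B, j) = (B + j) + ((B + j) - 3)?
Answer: 623/2 ≈ 311.50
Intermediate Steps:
X(B, j) = -10 + 2*B + 2*j (X(B, j) = -7 + ((B + j) + ((B + j) - 3)) = -7 + ((B + j) + (-3 + B + j)) = -7 + (-3 + 2*B + 2*j) = -10 + 2*B + 2*j)
b(s, M) = 9 - M² (b(s, M) = 9 - M*M = 9 - M²)
E(f) = -13/2 + f - f²/2 (E(f) = -2 + (((-10 + 2*(-3) + 2*f) + (9 - f²)) - 2)/2 = -2 + (((-10 - 6 + 2*f) + (9 - f²)) - 2)/2 = -2 + (((-16 + 2*f) + (9 - f²)) - 2)/2 = -2 + ((-7 - f² + 2*f) - 2)/2 = -2 + (-9 - f² + 2*f)/2 = -2 + (-9/2 + f - f²/2) = -13/2 + f - f²/2)
193 - E(-14) = 193 - (-13/2 - 14 - ½*(-14)²) = 193 - (-13/2 - 14 - ½*196) = 193 - (-13/2 - 14 - 98) = 193 - 1*(-237/2) = 193 + 237/2 = 623/2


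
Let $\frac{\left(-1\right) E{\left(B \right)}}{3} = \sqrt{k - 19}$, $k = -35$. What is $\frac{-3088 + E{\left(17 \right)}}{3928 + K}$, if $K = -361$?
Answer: $- \frac{3088}{3567} - \frac{3 i \sqrt{6}}{1189} \approx -0.86571 - 0.0061804 i$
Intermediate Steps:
$E{\left(B \right)} = - 9 i \sqrt{6}$ ($E{\left(B \right)} = - 3 \sqrt{-35 - 19} = - 3 \sqrt{-54} = - 3 \cdot 3 i \sqrt{6} = - 9 i \sqrt{6}$)
$\frac{-3088 + E{\left(17 \right)}}{3928 + K} = \frac{-3088 - 9 i \sqrt{6}}{3928 - 361} = \frac{-3088 - 9 i \sqrt{6}}{3567} = \left(-3088 - 9 i \sqrt{6}\right) \frac{1}{3567} = - \frac{3088}{3567} - \frac{3 i \sqrt{6}}{1189}$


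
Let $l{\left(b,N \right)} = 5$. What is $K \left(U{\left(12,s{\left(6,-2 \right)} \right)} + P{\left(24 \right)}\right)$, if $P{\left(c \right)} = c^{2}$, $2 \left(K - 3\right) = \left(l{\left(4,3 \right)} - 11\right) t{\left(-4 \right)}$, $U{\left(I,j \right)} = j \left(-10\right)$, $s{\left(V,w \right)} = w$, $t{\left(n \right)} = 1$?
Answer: $0$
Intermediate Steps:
$U{\left(I,j \right)} = - 10 j$
$K = 0$ ($K = 3 + \frac{\left(5 - 11\right) 1}{2} = 3 + \frac{\left(-6\right) 1}{2} = 3 + \frac{1}{2} \left(-6\right) = 3 - 3 = 0$)
$K \left(U{\left(12,s{\left(6,-2 \right)} \right)} + P{\left(24 \right)}\right) = 0 \left(\left(-10\right) \left(-2\right) + 24^{2}\right) = 0 \left(20 + 576\right) = 0 \cdot 596 = 0$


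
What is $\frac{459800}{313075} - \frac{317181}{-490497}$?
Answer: $\frac{618727547}{292499711} \approx 2.1153$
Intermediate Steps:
$\frac{459800}{313075} - \frac{317181}{-490497} = 459800 \cdot \frac{1}{313075} - - \frac{105727}{163499} = \frac{18392}{12523} + \frac{105727}{163499} = \frac{618727547}{292499711}$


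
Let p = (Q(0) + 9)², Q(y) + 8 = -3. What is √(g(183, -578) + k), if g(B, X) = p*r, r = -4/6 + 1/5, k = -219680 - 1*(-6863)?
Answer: I*√47884245/15 ≈ 461.32*I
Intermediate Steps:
Q(y) = -11 (Q(y) = -8 - 3 = -11)
k = -212817 (k = -219680 + 6863 = -212817)
p = 4 (p = (-11 + 9)² = (-2)² = 4)
r = -7/15 (r = -4*⅙ + 1*(⅕) = -⅔ + ⅕ = -7/15 ≈ -0.46667)
g(B, X) = -28/15 (g(B, X) = 4*(-7/15) = -28/15)
√(g(183, -578) + k) = √(-28/15 - 212817) = √(-3192283/15) = I*√47884245/15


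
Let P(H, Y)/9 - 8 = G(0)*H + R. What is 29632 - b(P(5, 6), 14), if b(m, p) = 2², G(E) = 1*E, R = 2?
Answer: 29628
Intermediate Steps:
G(E) = E
P(H, Y) = 90 (P(H, Y) = 72 + 9*(0*H + 2) = 72 + 9*(0 + 2) = 72 + 9*2 = 72 + 18 = 90)
b(m, p) = 4
29632 - b(P(5, 6), 14) = 29632 - 1*4 = 29632 - 4 = 29628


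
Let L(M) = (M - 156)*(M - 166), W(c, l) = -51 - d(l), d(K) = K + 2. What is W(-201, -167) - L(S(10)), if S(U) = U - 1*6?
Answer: -24510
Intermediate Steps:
d(K) = 2 + K
S(U) = -6 + U (S(U) = U - 6 = -6 + U)
W(c, l) = -53 - l (W(c, l) = -51 - (2 + l) = -51 + (-2 - l) = -53 - l)
L(M) = (-166 + M)*(-156 + M) (L(M) = (-156 + M)*(-166 + M) = (-166 + M)*(-156 + M))
W(-201, -167) - L(S(10)) = (-53 - 1*(-167)) - (25896 + (-6 + 10)**2 - 322*(-6 + 10)) = (-53 + 167) - (25896 + 4**2 - 322*4) = 114 - (25896 + 16 - 1288) = 114 - 1*24624 = 114 - 24624 = -24510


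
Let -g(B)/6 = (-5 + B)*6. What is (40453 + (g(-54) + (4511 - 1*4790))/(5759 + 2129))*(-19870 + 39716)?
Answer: 3166380766607/3944 ≈ 8.0283e+8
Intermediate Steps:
g(B) = 180 - 36*B (g(B) = -6*(-5 + B)*6 = -6*(-30 + 6*B) = 180 - 36*B)
(40453 + (g(-54) + (4511 - 1*4790))/(5759 + 2129))*(-19870 + 39716) = (40453 + ((180 - 36*(-54)) + (4511 - 1*4790))/(5759 + 2129))*(-19870 + 39716) = (40453 + ((180 + 1944) + (4511 - 4790))/7888)*19846 = (40453 + (2124 - 279)*(1/7888))*19846 = (40453 + 1845*(1/7888))*19846 = (40453 + 1845/7888)*19846 = (319095109/7888)*19846 = 3166380766607/3944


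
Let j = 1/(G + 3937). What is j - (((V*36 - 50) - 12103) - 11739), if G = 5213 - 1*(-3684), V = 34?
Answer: 290921113/12834 ≈ 22668.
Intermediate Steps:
G = 8897 (G = 5213 + 3684 = 8897)
j = 1/12834 (j = 1/(8897 + 3937) = 1/12834 ≈ 7.7918e-5)
j - (((V*36 - 50) - 12103) - 11739) = 1/12834 - (((34*36 - 50) - 12103) - 11739) = 1/12834 - (((1224 - 50) - 12103) - 11739) = 1/12834 - ((1174 - 12103) - 11739) = 1/12834 - (-10929 - 11739) = 1/12834 - 1*(-22668) = 1/12834 + 22668 = 290921113/12834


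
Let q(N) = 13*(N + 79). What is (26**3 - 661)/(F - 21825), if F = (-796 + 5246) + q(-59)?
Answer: -3383/3423 ≈ -0.98831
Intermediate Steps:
q(N) = 1027 + 13*N (q(N) = 13*(79 + N) = 1027 + 13*N)
F = 4710 (F = (-796 + 5246) + (1027 + 13*(-59)) = 4450 + (1027 - 767) = 4450 + 260 = 4710)
(26**3 - 661)/(F - 21825) = (26**3 - 661)/(4710 - 21825) = (17576 - 661)/(-17115) = 16915*(-1/17115) = -3383/3423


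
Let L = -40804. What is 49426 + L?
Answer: 8622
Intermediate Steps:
49426 + L = 49426 - 40804 = 8622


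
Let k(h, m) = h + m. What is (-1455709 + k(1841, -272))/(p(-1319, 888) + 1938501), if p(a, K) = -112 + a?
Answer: -145414/193707 ≈ -0.75069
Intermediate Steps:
(-1455709 + k(1841, -272))/(p(-1319, 888) + 1938501) = (-1455709 + (1841 - 272))/((-112 - 1319) + 1938501) = (-1455709 + 1569)/(-1431 + 1938501) = -1454140/1937070 = -1454140*1/1937070 = -145414/193707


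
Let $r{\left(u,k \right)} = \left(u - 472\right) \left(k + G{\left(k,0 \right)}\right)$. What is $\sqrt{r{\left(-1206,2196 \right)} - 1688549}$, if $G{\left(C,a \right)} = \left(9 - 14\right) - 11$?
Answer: $i \sqrt{5346589} \approx 2312.3 i$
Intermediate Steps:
$G{\left(C,a \right)} = -16$ ($G{\left(C,a \right)} = -5 - 11 = -16$)
$r{\left(u,k \right)} = \left(-472 + u\right) \left(-16 + k\right)$ ($r{\left(u,k \right)} = \left(u - 472\right) \left(k - 16\right) = \left(-472 + u\right) \left(-16 + k\right)$)
$\sqrt{r{\left(-1206,2196 \right)} - 1688549} = \sqrt{\left(7552 - 1036512 - -19296 + 2196 \left(-1206\right)\right) - 1688549} = \sqrt{\left(7552 - 1036512 + 19296 - 2648376\right) - 1688549} = \sqrt{-3658040 - 1688549} = \sqrt{-5346589} = i \sqrt{5346589}$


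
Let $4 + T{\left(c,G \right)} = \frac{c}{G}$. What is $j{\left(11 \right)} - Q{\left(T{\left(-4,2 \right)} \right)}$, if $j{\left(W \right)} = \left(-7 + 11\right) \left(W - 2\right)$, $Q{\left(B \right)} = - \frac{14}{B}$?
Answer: $\frac{101}{3} \approx 33.667$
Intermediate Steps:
$T{\left(c,G \right)} = -4 + \frac{c}{G}$
$j{\left(W \right)} = -8 + 4 W$ ($j{\left(W \right)} = 4 \left(-2 + W\right) = -8 + 4 W$)
$j{\left(11 \right)} - Q{\left(T{\left(-4,2 \right)} \right)} = \left(-8 + 4 \cdot 11\right) - - \frac{14}{-4 - \frac{4}{2}} = \left(-8 + 44\right) - - \frac{14}{-4 - 2} = 36 - - \frac{14}{-4 - 2} = 36 - - \frac{14}{-6} = 36 - \left(-14\right) \left(- \frac{1}{6}\right) = 36 - \frac{7}{3} = \frac{101}{3}$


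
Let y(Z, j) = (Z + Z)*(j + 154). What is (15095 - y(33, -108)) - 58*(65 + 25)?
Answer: 6839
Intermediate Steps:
y(Z, j) = 2*Z*(154 + j) (y(Z, j) = (2*Z)*(154 + j) = 2*Z*(154 + j))
(15095 - y(33, -108)) - 58*(65 + 25) = (15095 - 2*33*(154 - 108)) - 58*(65 + 25) = (15095 - 2*33*46) - 58*90 = (15095 - 1*3036) - 5220 = (15095 - 3036) - 5220 = 12059 - 5220 = 6839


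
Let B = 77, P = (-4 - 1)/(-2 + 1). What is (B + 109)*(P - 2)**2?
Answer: 1674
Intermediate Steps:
P = 5 (P = -5/(-1) = -5*(-1) = 5)
(B + 109)*(P - 2)**2 = (77 + 109)*(5 - 2)**2 = 186*3**2 = 186*9 = 1674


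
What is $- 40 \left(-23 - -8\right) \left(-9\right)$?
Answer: $-5400$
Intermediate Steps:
$- 40 \left(-23 - -8\right) \left(-9\right) = - 40 \left(-23 + 8\right) \left(-9\right) = \left(-40\right) \left(-15\right) \left(-9\right) = 600 \left(-9\right) = -5400$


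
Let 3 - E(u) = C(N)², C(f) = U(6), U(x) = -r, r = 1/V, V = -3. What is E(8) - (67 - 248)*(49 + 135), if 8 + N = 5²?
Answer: 299762/9 ≈ 33307.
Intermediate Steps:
r = -⅓ (r = 1/(-3) = -⅓ ≈ -0.33333)
N = 17 (N = -8 + 5² = -8 + 25 = 17)
U(x) = ⅓ (U(x) = -1*(-⅓) = ⅓)
C(f) = ⅓
E(u) = 26/9 (E(u) = 3 - (⅓)² = 3 - 1*⅑ = 3 - ⅑ = 26/9)
E(8) - (67 - 248)*(49 + 135) = 26/9 - (67 - 248)*(49 + 135) = 26/9 - (-181)*184 = 26/9 - 1*(-33304) = 26/9 + 33304 = 299762/9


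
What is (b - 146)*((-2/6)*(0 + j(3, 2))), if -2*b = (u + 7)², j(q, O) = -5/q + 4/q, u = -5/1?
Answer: -148/9 ≈ -16.444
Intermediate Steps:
u = -5 (u = -5*1 = -5)
j(q, O) = -1/q
b = -2 (b = -(-5 + 7)²/2 = -½*2² = -½*4 = -2)
(b - 146)*((-2/6)*(0 + j(3, 2))) = (-2 - 146)*((-2/6)*(0 - 1/3)) = -148*(-2*⅙)*(0 - 1*⅓) = -(-148)*(0 - ⅓)/3 = -(-148)*(-1)/(3*3) = -148*⅑ = -148/9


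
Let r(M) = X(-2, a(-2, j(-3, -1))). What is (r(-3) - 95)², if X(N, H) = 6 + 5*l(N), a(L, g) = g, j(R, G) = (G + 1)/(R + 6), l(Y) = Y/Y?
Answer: 7056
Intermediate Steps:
l(Y) = 1
j(R, G) = (1 + G)/(6 + R)
X(N, H) = 11 (X(N, H) = 6 + 5*1 = 6 + 5 = 11)
r(M) = 11
(r(-3) - 95)² = (11 - 95)² = (-84)² = 7056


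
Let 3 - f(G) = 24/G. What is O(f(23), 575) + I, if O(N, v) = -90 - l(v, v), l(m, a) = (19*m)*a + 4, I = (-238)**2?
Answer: -6225325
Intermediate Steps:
f(G) = 3 - 24/G
I = 56644
l(m, a) = 4 + 19*a*m (l(m, a) = 19*a*m + 4 = 4 + 19*a*m)
O(N, v) = -94 - 19*v**2 (O(N, v) = -90 - (4 + 19*v*v) = -90 - (4 + 19*v**2) = -90 + (-4 - 19*v**2) = -94 - 19*v**2)
O(f(23), 575) + I = (-94 - 19*575**2) + 56644 = (-94 - 19*330625) + 56644 = (-94 - 6281875) + 56644 = -6281969 + 56644 = -6225325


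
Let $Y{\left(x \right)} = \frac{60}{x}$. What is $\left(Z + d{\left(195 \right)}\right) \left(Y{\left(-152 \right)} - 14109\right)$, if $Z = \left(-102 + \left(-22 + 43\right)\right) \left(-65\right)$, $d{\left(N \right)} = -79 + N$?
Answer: $- \frac{2885060817}{38} \approx -7.5923 \cdot 10^{7}$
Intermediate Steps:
$Z = 5265$ ($Z = \left(-102 + 21\right) \left(-65\right) = \left(-81\right) \left(-65\right) = 5265$)
$\left(Z + d{\left(195 \right)}\right) \left(Y{\left(-152 \right)} - 14109\right) = \left(5265 + \left(-79 + 195\right)\right) \left(\frac{60}{-152} - 14109\right) = \left(5265 + 116\right) \left(60 \left(- \frac{1}{152}\right) - 14109\right) = 5381 \left(- \frac{15}{38} - 14109\right) = 5381 \left(- \frac{536157}{38}\right) = - \frac{2885060817}{38}$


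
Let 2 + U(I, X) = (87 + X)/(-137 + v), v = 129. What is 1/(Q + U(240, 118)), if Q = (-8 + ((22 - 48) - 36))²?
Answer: 8/38979 ≈ 0.00020524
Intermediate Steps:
U(I, X) = -103/8 - X/8 (U(I, X) = -2 + (87 + X)/(-137 + 129) = -2 + (87 + X)/(-8) = -2 + (87 + X)*(-⅛) = -2 + (-87/8 - X/8) = -103/8 - X/8)
Q = 4900 (Q = (-8 + (-26 - 36))² = (-8 - 62)² = (-70)² = 4900)
1/(Q + U(240, 118)) = 1/(4900 + (-103/8 - ⅛*118)) = 1/(4900 + (-103/8 - 59/4)) = 1/(4900 - 221/8) = 1/(38979/8) = 8/38979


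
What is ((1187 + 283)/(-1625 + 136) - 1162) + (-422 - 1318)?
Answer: -4322548/1489 ≈ -2903.0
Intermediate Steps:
((1187 + 283)/(-1625 + 136) - 1162) + (-422 - 1318) = (1470/(-1489) - 1162) - 1740 = (1470*(-1/1489) - 1162) - 1740 = (-1470/1489 - 1162) - 1740 = -1731688/1489 - 1740 = -4322548/1489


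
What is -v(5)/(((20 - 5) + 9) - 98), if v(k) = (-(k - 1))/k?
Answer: -2/185 ≈ -0.010811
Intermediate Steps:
v(k) = (1 - k)/k (v(k) = (-(-1 + k))/k = (1 - k)/k)
-v(5)/(((20 - 5) + 9) - 98) = -(1 - 1*5)/5/(((20 - 5) + 9) - 98) = -(1 - 5)/5/((15 + 9) - 98) = -(1/5)*(-4)/(24 - 98) = -(-4)/((-74)*5) = -(-1)*(-4)/(74*5) = -1*2/185 = -2/185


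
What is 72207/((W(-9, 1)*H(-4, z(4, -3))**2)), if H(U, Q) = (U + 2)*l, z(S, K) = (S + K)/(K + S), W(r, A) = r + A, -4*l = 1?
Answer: -72207/2 ≈ -36104.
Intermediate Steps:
l = -1/4 (l = -1/4*1 = -1/4 ≈ -0.25000)
W(r, A) = A + r
z(S, K) = 1 (z(S, K) = (K + S)/(K + S) = 1)
H(U, Q) = -1/2 - U/4 (H(U, Q) = (U + 2)*(-1/4) = (2 + U)*(-1/4) = -1/2 - U/4)
72207/((W(-9, 1)*H(-4, z(4, -3))**2)) = 72207/(((1 - 9)*(-1/2 - 1/4*(-4))**2)) = 72207/((-8*(-1/2 + 1)**2)) = 72207/((-8*(1/2)**2)) = 72207/((-8*1/4)) = 72207/(-2) = 72207*(-1/2) = -72207/2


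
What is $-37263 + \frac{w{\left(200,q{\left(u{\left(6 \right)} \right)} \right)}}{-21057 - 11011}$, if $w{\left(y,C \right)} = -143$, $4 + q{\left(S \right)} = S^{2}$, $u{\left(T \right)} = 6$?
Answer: $- \frac{1194949741}{32068} \approx -37263.0$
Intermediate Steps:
$q{\left(S \right)} = -4 + S^{2}$
$-37263 + \frac{w{\left(200,q{\left(u{\left(6 \right)} \right)} \right)}}{-21057 - 11011} = -37263 - \frac{143}{-21057 - 11011} = -37263 - \frac{143}{-32068} = -37263 - - \frac{143}{32068} = -37263 + \frac{143}{32068} = - \frac{1194949741}{32068}$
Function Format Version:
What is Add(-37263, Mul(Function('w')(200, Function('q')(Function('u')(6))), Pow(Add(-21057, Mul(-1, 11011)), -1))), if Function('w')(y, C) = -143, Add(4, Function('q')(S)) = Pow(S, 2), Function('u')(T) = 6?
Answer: Rational(-1194949741, 32068) ≈ -37263.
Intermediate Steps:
Function('q')(S) = Add(-4, Pow(S, 2))
Add(-37263, Mul(Function('w')(200, Function('q')(Function('u')(6))), Pow(Add(-21057, Mul(-1, 11011)), -1))) = Add(-37263, Mul(-143, Pow(Add(-21057, Mul(-1, 11011)), -1))) = Add(-37263, Mul(-143, Pow(Add(-21057, -11011), -1))) = Add(-37263, Mul(-143, Pow(-32068, -1))) = Add(-37263, Mul(-143, Rational(-1, 32068))) = Add(-37263, Rational(143, 32068)) = Rational(-1194949741, 32068)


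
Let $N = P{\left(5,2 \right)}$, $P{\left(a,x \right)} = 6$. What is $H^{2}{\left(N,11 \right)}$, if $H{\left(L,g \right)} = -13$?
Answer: $169$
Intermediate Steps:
$N = 6$
$H^{2}{\left(N,11 \right)} = \left(-13\right)^{2} = 169$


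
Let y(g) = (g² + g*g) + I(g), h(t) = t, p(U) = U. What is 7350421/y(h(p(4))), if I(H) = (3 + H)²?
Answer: 7350421/81 ≈ 90746.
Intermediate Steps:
y(g) = (3 + g)² + 2*g² (y(g) = (g² + g*g) + (3 + g)² = (g² + g²) + (3 + g)² = 2*g² + (3 + g)² = (3 + g)² + 2*g²)
7350421/y(h(p(4))) = 7350421/((3 + 4)² + 2*4²) = 7350421/(7² + 2*16) = 7350421/(49 + 32) = 7350421/81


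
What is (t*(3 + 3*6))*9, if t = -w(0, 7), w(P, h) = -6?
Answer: 1134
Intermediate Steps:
t = 6 (t = -1*(-6) = 6)
(t*(3 + 3*6))*9 = (6*(3 + 3*6))*9 = (6*(3 + 18))*9 = (6*21)*9 = 126*9 = 1134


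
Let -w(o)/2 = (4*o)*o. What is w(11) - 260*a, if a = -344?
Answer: 88472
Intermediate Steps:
w(o) = -8*o² (w(o) = -2*4*o*o = -8*o²)
w(11) - 260*a = -8*11² - 260*(-344) = -8*121 + 89440 = -968 + 89440 = 88472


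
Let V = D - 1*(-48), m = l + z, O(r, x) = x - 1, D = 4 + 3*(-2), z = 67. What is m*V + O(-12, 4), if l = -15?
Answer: 2395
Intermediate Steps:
D = -2 (D = 4 - 6 = -2)
O(r, x) = -1 + x
m = 52 (m = -15 + 67 = 52)
V = 46 (V = -2 - 1*(-48) = -2 + 48 = 46)
m*V + O(-12, 4) = 52*46 + (-1 + 4) = 2392 + 3 = 2395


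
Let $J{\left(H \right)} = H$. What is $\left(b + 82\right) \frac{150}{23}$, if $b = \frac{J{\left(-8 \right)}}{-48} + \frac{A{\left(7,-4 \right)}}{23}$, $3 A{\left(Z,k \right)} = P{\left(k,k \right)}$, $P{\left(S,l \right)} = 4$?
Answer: $\frac{283675}{529} \approx 536.25$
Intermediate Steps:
$A{\left(Z,k \right)} = \frac{4}{3}$ ($A{\left(Z,k \right)} = \frac{1}{3} \cdot 4 = \frac{4}{3}$)
$b = \frac{31}{138}$ ($b = - \frac{8}{-48} + \frac{4}{3 \cdot 23} = \left(-8\right) \left(- \frac{1}{48}\right) + \frac{4}{3} \cdot \frac{1}{23} = \frac{1}{6} + \frac{4}{69} = \frac{31}{138} \approx 0.22464$)
$\left(b + 82\right) \frac{150}{23} = \left(\frac{31}{138} + 82\right) \frac{150}{23} = \frac{11347 \cdot 150 \cdot \frac{1}{23}}{138} = \frac{11347}{138} \cdot \frac{150}{23} = \frac{283675}{529}$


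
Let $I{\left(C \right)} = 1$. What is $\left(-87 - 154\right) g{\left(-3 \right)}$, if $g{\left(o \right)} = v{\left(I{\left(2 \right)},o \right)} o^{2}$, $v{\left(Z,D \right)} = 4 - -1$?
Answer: $-10845$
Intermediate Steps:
$v{\left(Z,D \right)} = 5$ ($v{\left(Z,D \right)} = 4 + 1 = 5$)
$g{\left(o \right)} = 5 o^{2}$
$\left(-87 - 154\right) g{\left(-3 \right)} = \left(-87 - 154\right) 5 \left(-3\right)^{2} = - 241 \cdot 5 \cdot 9 = \left(-241\right) 45 = -10845$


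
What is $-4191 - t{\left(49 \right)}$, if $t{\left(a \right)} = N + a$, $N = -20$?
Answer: $-4220$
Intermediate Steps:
$t{\left(a \right)} = -20 + a$
$-4191 - t{\left(49 \right)} = -4191 - \left(-20 + 49\right) = -4191 - 29 = -4220$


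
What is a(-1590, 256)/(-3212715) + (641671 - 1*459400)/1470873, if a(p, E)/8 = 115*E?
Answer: 15944317787/315033050013 ≈ 0.050612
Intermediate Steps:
a(p, E) = 920*E (a(p, E) = 8*(115*E) = 920*E)
a(-1590, 256)/(-3212715) + (641671 - 1*459400)/1470873 = (920*256)/(-3212715) + (641671 - 1*459400)/1470873 = 235520*(-1/3212715) + (641671 - 459400)*(1/1470873) = -47104/642543 + 182271*(1/1470873) = -47104/642543 + 60757/490291 = 15944317787/315033050013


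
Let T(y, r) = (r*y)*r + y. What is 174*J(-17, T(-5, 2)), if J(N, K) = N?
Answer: -2958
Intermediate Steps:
T(y, r) = y + y*r**2 (T(y, r) = y*r**2 + y = y + y*r**2)
174*J(-17, T(-5, 2)) = 174*(-17) = -2958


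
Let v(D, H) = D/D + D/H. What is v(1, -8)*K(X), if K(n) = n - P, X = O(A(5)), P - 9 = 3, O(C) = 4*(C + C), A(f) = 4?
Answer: 35/2 ≈ 17.500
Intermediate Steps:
v(D, H) = 1 + D/H
O(C) = 8*C (O(C) = 4*(2*C) = 8*C)
P = 12 (P = 9 + 3 = 12)
X = 32 (X = 8*4 = 32)
K(n) = -12 + n (K(n) = n - 1*12 = n - 12 = -12 + n)
v(1, -8)*K(X) = ((1 - 8)/(-8))*(-12 + 32) = -⅛*(-7)*20 = (7/8)*20 = 35/2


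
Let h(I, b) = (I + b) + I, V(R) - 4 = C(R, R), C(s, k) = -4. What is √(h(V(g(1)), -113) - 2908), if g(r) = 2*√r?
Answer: I*√3021 ≈ 54.964*I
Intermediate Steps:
V(R) = 0 (V(R) = 4 - 4 = 0)
h(I, b) = b + 2*I
√(h(V(g(1)), -113) - 2908) = √((-113 + 2*0) - 2908) = √((-113 + 0) - 2908) = √(-113 - 2908) = √(-3021) = I*√3021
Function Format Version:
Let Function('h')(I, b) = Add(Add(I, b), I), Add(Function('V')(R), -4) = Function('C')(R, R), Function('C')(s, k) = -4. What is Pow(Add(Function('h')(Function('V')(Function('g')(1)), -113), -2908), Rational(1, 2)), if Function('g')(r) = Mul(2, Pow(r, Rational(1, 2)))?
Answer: Mul(I, Pow(3021, Rational(1, 2))) ≈ Mul(54.964, I)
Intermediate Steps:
Function('V')(R) = 0 (Function('V')(R) = Add(4, -4) = 0)
Function('h')(I, b) = Add(b, Mul(2, I))
Pow(Add(Function('h')(Function('V')(Function('g')(1)), -113), -2908), Rational(1, 2)) = Pow(Add(Add(-113, Mul(2, 0)), -2908), Rational(1, 2)) = Pow(Add(Add(-113, 0), -2908), Rational(1, 2)) = Pow(Add(-113, -2908), Rational(1, 2)) = Pow(-3021, Rational(1, 2)) = Mul(I, Pow(3021, Rational(1, 2)))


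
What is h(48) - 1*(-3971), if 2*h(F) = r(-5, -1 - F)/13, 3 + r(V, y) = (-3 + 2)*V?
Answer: 51624/13 ≈ 3971.1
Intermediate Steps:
r(V, y) = -3 - V (r(V, y) = -3 + (-3 + 2)*V = -3 - V)
h(F) = 1/13 (h(F) = ((-3 - 1*(-5))/13)/2 = ((-3 + 5)*(1/13))/2 = (2*(1/13))/2 = (½)*(2/13) = 1/13)
h(48) - 1*(-3971) = 1/13 - 1*(-3971) = 1/13 + 3971 = 51624/13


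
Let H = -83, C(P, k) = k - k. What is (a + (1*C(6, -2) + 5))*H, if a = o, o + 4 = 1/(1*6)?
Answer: -581/6 ≈ -96.833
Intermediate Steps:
C(P, k) = 0
o = -23/6 (o = -4 + 1/(1*6) = -4 + 1/6 = -4 + ⅙ = -23/6 ≈ -3.8333)
a = -23/6 ≈ -3.8333
(a + (1*C(6, -2) + 5))*H = (-23/6 + (1*0 + 5))*(-83) = (-23/6 + (0 + 5))*(-83) = (-23/6 + 5)*(-83) = (7/6)*(-83) = -581/6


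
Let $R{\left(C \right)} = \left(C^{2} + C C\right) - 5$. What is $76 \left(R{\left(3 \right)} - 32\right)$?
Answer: $-1444$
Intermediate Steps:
$R{\left(C \right)} = -5 + 2 C^{2}$ ($R{\left(C \right)} = \left(C^{2} + C^{2}\right) - 5 = 2 C^{2} - 5 = -5 + 2 C^{2}$)
$76 \left(R{\left(3 \right)} - 32\right) = 76 \left(\left(-5 + 2 \cdot 3^{2}\right) - 32\right) = 76 \left(\left(-5 + 2 \cdot 9\right) - 32\right) = 76 \left(\left(-5 + 18\right) - 32\right) = 76 \left(13 - 32\right) = 76 \left(-19\right) = -1444$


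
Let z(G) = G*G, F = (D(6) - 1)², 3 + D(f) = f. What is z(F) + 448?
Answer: 464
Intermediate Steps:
D(f) = -3 + f
F = 4 (F = ((-3 + 6) - 1)² = (3 - 1)² = 2² = 4)
z(G) = G²
z(F) + 448 = 4² + 448 = 16 + 448 = 464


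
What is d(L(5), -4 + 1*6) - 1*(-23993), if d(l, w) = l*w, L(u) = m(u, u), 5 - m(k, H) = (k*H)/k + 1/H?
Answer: 119963/5 ≈ 23993.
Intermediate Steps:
m(k, H) = 5 - H - 1/H (m(k, H) = 5 - ((k*H)/k + 1/H) = 5 - ((H*k)/k + 1/H) = 5 - (H + 1/H) = 5 + (-H - 1/H) = 5 - H - 1/H)
L(u) = 5 - u - 1/u
d(L(5), -4 + 1*6) - 1*(-23993) = (5 - 1*5 - 1/5)*(-4 + 1*6) - 1*(-23993) = (5 - 5 - 1*⅕)*(-4 + 6) + 23993 = (5 - 5 - ⅕)*2 + 23993 = -⅕*2 + 23993 = -⅖ + 23993 = 119963/5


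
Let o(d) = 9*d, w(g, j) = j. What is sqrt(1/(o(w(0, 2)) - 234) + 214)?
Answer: sqrt(277338)/36 ≈ 14.629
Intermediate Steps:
sqrt(1/(o(w(0, 2)) - 234) + 214) = sqrt(1/(9*2 - 234) + 214) = sqrt(1/(18 - 234) + 214) = sqrt(1/(-216) + 214) = sqrt(-1/216 + 214) = sqrt(46223/216) = sqrt(277338)/36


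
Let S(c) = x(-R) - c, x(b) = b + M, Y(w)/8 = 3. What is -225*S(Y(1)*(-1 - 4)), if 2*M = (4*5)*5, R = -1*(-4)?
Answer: -37350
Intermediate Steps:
Y(w) = 24 (Y(w) = 8*3 = 24)
R = 4
M = 50 (M = ((4*5)*5)/2 = (20*5)/2 = (1/2)*100 = 50)
x(b) = 50 + b (x(b) = b + 50 = 50 + b)
S(c) = 46 - c (S(c) = (50 - 1*4) - c = (50 - 4) - c = 46 - c)
-225*S(Y(1)*(-1 - 4)) = -225*(46 - 24*(-1 - 4)) = -225*(46 - 24*(-5)) = -225*(46 - 1*(-120)) = -225*(46 + 120) = -225*166 = -37350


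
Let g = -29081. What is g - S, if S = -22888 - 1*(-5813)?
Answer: -12006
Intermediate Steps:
S = -17075 (S = -22888 + 5813 = -17075)
g - S = -29081 - 1*(-17075) = -29081 + 17075 = -12006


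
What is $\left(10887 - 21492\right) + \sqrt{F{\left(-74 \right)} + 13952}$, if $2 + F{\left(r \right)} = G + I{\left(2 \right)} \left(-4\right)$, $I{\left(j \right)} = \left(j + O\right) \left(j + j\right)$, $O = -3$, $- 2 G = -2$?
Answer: $-10605 + \sqrt{13967} \approx -10487.0$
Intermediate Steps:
$G = 1$ ($G = \left(- \frac{1}{2}\right) \left(-2\right) = 1$)
$I{\left(j \right)} = 2 j \left(-3 + j\right)$ ($I{\left(j \right)} = \left(j - 3\right) \left(j + j\right) = \left(-3 + j\right) 2 j = 2 j \left(-3 + j\right)$)
$F{\left(r \right)} = 15$ ($F{\left(r \right)} = -2 + \left(1 + 2 \cdot 2 \left(-3 + 2\right) \left(-4\right)\right) = -2 + \left(1 + 2 \cdot 2 \left(-1\right) \left(-4\right)\right) = -2 + \left(1 - -16\right) = -2 + \left(1 + 16\right) = -2 + 17 = 15$)
$\left(10887 - 21492\right) + \sqrt{F{\left(-74 \right)} + 13952} = \left(10887 - 21492\right) + \sqrt{15 + 13952} = -10605 + \sqrt{13967}$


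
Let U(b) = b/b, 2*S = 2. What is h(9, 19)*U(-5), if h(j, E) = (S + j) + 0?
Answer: 10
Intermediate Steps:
S = 1 (S = (1/2)*2 = 1)
h(j, E) = 1 + j (h(j, E) = (1 + j) + 0 = 1 + j)
U(b) = 1
h(9, 19)*U(-5) = (1 + 9)*1 = 10*1 = 10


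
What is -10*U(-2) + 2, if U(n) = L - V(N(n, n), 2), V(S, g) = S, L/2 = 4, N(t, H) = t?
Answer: -98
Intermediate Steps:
L = 8 (L = 2*4 = 8)
U(n) = 8 - n
-10*U(-2) + 2 = -10*(8 - 1*(-2)) + 2 = -10*(8 + 2) + 2 = -10*10 + 2 = -100 + 2 = -98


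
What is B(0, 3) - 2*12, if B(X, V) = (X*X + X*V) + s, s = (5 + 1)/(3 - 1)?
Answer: -21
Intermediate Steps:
s = 3 (s = 6/2 = 6*(½) = 3)
B(X, V) = 3 + X² + V*X (B(X, V) = (X*X + X*V) + 3 = (X² + V*X) + 3 = 3 + X² + V*X)
B(0, 3) - 2*12 = (3 + 0² + 3*0) - 2*12 = (3 + 0 + 0) - 24 = 3 - 24 = -21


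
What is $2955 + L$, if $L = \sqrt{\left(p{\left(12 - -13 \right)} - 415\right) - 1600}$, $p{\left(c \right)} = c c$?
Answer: $2955 + i \sqrt{1390} \approx 2955.0 + 37.283 i$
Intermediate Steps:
$p{\left(c \right)} = c^{2}$
$L = i \sqrt{1390}$ ($L = \sqrt{\left(\left(12 - -13\right)^{2} - 415\right) - 1600} = \sqrt{\left(\left(12 + 13\right)^{2} - 415\right) - 1600} = \sqrt{\left(25^{2} - 415\right) - 1600} = \sqrt{\left(625 - 415\right) - 1600} = \sqrt{210 - 1600} = \sqrt{-1390} = i \sqrt{1390} \approx 37.283 i$)
$2955 + L = 2955 + i \sqrt{1390}$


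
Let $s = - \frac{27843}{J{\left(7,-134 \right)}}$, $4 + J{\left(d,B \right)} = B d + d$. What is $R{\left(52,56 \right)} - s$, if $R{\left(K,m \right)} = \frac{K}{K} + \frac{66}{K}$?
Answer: $- \frac{668753}{24310} \approx -27.509$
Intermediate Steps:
$R{\left(K,m \right)} = 1 + \frac{66}{K}$
$J{\left(d,B \right)} = -4 + d + B d$ ($J{\left(d,B \right)} = -4 + \left(B d + d\right) = -4 + \left(d + B d\right) = -4 + d + B d$)
$s = \frac{27843}{935}$ ($s = - \frac{27843}{-4 + 7 - 938} = - \frac{27843}{-935} = \left(-27843\right) \left(- \frac{1}{935}\right) = \frac{27843}{935} \approx 29.779$)
$R{\left(52,56 \right)} - s = \frac{66 + 52}{52} - \frac{27843}{935} = \frac{1}{52} \cdot 118 - \frac{27843}{935} = \frac{59}{26} - \frac{27843}{935} = - \frac{668753}{24310}$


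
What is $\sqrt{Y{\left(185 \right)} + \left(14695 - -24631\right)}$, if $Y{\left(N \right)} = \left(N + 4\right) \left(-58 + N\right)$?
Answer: $\sqrt{63329} \approx 251.65$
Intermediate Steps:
$Y{\left(N \right)} = \left(-58 + N\right) \left(4 + N\right)$ ($Y{\left(N \right)} = \left(4 + N\right) \left(-58 + N\right) = \left(-58 + N\right) \left(4 + N\right)$)
$\sqrt{Y{\left(185 \right)} + \left(14695 - -24631\right)} = \sqrt{\left(-232 + 185^{2} - 9990\right) + \left(14695 - -24631\right)} = \sqrt{\left(-232 + 34225 - 9990\right) + \left(14695 + 24631\right)} = \sqrt{24003 + 39326} = \sqrt{63329}$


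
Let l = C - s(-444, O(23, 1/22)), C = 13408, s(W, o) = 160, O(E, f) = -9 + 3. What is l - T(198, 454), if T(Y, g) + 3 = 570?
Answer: 12681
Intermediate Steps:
O(E, f) = -6
l = 13248 (l = 13408 - 1*160 = 13408 - 160 = 13248)
T(Y, g) = 567 (T(Y, g) = -3 + 570 = 567)
l - T(198, 454) = 13248 - 1*567 = 13248 - 567 = 12681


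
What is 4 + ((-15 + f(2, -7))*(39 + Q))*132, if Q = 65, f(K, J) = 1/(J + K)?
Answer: -1043308/5 ≈ -2.0866e+5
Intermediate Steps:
4 + ((-15 + f(2, -7))*(39 + Q))*132 = 4 + ((-15 + 1/(-7 + 2))*(39 + 65))*132 = 4 + ((-15 + 1/(-5))*104)*132 = 4 + ((-15 - ⅕)*104)*132 = 4 - 76/5*104*132 = 4 - 7904/5*132 = 4 - 1043328/5 = -1043308/5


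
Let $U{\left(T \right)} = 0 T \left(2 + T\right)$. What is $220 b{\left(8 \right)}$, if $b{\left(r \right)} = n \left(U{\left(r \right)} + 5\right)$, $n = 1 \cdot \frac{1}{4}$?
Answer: $275$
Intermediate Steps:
$n = \frac{1}{4}$ ($n = 1 \cdot \frac{1}{4} = \frac{1}{4} \approx 0.25$)
$U{\left(T \right)} = 0$ ($U{\left(T \right)} = 0 \left(2 + T\right) = 0$)
$b{\left(r \right)} = \frac{5}{4}$ ($b{\left(r \right)} = \frac{0 + 5}{4} = \frac{1}{4} \cdot 5 = \frac{5}{4}$)
$220 b{\left(8 \right)} = 220 \cdot \frac{5}{4} = 275$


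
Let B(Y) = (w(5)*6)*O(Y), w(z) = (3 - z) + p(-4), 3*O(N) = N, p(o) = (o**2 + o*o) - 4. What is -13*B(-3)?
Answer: 2028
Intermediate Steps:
p(o) = -4 + 2*o**2 (p(o) = (o**2 + o**2) - 4 = 2*o**2 - 4 = -4 + 2*o**2)
O(N) = N/3
w(z) = 31 - z (w(z) = (3 - z) + (-4 + 2*(-4)**2) = (3 - z) + (-4 + 2*16) = (3 - z) + (-4 + 32) = (3 - z) + 28 = 31 - z)
B(Y) = 52*Y (B(Y) = ((31 - 1*5)*6)*(Y/3) = ((31 - 5)*6)*(Y/3) = (26*6)*(Y/3) = 156*(Y/3) = 52*Y)
-13*B(-3) = -676*(-3) = -13*(-156) = 2028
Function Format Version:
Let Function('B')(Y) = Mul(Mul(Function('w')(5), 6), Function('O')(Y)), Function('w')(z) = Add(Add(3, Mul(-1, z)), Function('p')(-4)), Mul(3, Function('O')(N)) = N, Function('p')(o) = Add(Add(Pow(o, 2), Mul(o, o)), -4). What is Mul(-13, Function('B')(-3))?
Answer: 2028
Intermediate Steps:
Function('p')(o) = Add(-4, Mul(2, Pow(o, 2))) (Function('p')(o) = Add(Add(Pow(o, 2), Pow(o, 2)), -4) = Add(Mul(2, Pow(o, 2)), -4) = Add(-4, Mul(2, Pow(o, 2))))
Function('O')(N) = Mul(Rational(1, 3), N)
Function('w')(z) = Add(31, Mul(-1, z)) (Function('w')(z) = Add(Add(3, Mul(-1, z)), Add(-4, Mul(2, Pow(-4, 2)))) = Add(Add(3, Mul(-1, z)), Add(-4, Mul(2, 16))) = Add(Add(3, Mul(-1, z)), Add(-4, 32)) = Add(Add(3, Mul(-1, z)), 28) = Add(31, Mul(-1, z)))
Function('B')(Y) = Mul(52, Y) (Function('B')(Y) = Mul(Mul(Add(31, Mul(-1, 5)), 6), Mul(Rational(1, 3), Y)) = Mul(Mul(Add(31, -5), 6), Mul(Rational(1, 3), Y)) = Mul(Mul(26, 6), Mul(Rational(1, 3), Y)) = Mul(156, Mul(Rational(1, 3), Y)) = Mul(52, Y))
Mul(-13, Function('B')(-3)) = Mul(-13, Mul(52, -3)) = Mul(-13, -156) = 2028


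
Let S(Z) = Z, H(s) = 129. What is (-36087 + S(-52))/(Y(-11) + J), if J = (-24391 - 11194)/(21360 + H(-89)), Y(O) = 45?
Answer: -776590971/931420 ≈ -833.77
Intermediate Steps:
J = -35585/21489 (J = (-24391 - 11194)/(21360 + 129) = -35585/21489 ≈ -1.6560)
(-36087 + S(-52))/(Y(-11) + J) = (-36087 - 52)/(45 - 35585/21489) = -36139/931420/21489 = -36139*21489/931420 = -776590971/931420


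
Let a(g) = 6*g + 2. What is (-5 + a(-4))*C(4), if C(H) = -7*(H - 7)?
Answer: -567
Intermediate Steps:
a(g) = 2 + 6*g
C(H) = 49 - 7*H (C(H) = -7*(-7 + H) = 49 - 7*H)
(-5 + a(-4))*C(4) = (-5 + (2 + 6*(-4)))*(49 - 7*4) = (-5 + (2 - 24))*(49 - 28) = (-5 - 22)*21 = -27*21 = -567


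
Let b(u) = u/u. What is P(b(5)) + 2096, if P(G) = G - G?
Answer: 2096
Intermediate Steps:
b(u) = 1
P(G) = 0
P(b(5)) + 2096 = 0 + 2096 = 2096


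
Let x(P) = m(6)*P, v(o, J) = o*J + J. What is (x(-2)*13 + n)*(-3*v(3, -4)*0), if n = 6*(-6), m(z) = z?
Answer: 0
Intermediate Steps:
n = -36
v(o, J) = J + J*o (v(o, J) = J*o + J = J + J*o)
x(P) = 6*P
(x(-2)*13 + n)*(-3*v(3, -4)*0) = ((6*(-2))*13 - 36)*(-(-12)*(1 + 3)*0) = (-12*13 - 36)*(-(-12)*4*0) = (-156 - 36)*(-3*(-16)*0) = -9216*0 = -192*0 = 0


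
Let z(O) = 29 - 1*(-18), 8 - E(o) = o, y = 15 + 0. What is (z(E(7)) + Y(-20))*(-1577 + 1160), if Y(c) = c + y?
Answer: -17514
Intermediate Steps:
y = 15
E(o) = 8 - o
Y(c) = 15 + c (Y(c) = c + 15 = 15 + c)
z(O) = 47 (z(O) = 29 + 18 = 47)
(z(E(7)) + Y(-20))*(-1577 + 1160) = (47 + (15 - 20))*(-1577 + 1160) = (47 - 5)*(-417) = 42*(-417) = -17514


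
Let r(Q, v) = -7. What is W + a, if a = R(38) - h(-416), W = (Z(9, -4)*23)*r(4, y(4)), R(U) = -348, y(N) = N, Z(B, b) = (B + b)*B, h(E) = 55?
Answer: -7648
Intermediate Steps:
Z(B, b) = B*(B + b)
W = -7245 (W = ((9*(9 - 4))*23)*(-7) = ((9*5)*23)*(-7) = (45*23)*(-7) = 1035*(-7) = -7245)
a = -403 (a = -348 - 1*55 = -348 - 55 = -403)
W + a = -7245 - 403 = -7648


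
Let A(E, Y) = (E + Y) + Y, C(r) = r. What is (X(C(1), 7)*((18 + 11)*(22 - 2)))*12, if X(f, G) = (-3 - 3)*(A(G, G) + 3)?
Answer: -1002240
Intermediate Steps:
A(E, Y) = E + 2*Y
X(f, G) = -18 - 18*G (X(f, G) = (-3 - 3)*((G + 2*G) + 3) = -6*(3*G + 3) = -6*(3 + 3*G) = -18 - 18*G)
(X(C(1), 7)*((18 + 11)*(22 - 2)))*12 = ((-18 - 18*7)*((18 + 11)*(22 - 2)))*12 = ((-18 - 126)*(29*20))*12 = -144*580*12 = -83520*12 = -1002240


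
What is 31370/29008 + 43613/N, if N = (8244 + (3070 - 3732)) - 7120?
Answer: 45700673/478632 ≈ 95.482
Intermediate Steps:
N = 462 (N = (8244 - 662) - 7120 = 7582 - 7120 = 462)
31370/29008 + 43613/N = 31370/29008 + 43613/462 = 31370*(1/29008) + 43613*(1/462) = 15685/14504 + 43613/462 = 45700673/478632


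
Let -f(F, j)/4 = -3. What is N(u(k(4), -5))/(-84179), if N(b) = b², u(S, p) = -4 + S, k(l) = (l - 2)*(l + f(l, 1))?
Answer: -784/84179 ≈ -0.0093135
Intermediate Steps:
f(F, j) = 12 (f(F, j) = -4*(-3) = 12)
k(l) = (-2 + l)*(12 + l) (k(l) = (l - 2)*(l + 12) = (-2 + l)*(12 + l))
N(u(k(4), -5))/(-84179) = (-4 + (-24 + 4² + 10*4))²/(-84179) = (-4 + (-24 + 16 + 40))²*(-1/84179) = (-4 + 32)²*(-1/84179) = 28²*(-1/84179) = 784*(-1/84179) = -784/84179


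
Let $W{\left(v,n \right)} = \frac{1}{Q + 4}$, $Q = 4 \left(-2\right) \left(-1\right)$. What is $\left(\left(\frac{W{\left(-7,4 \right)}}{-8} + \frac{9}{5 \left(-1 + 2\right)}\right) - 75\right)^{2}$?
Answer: $\frac{1234889881}{230400} \approx 5359.8$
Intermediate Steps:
$Q = 8$ ($Q = \left(-8\right) \left(-1\right) = 8$)
$W{\left(v,n \right)} = \frac{1}{12}$ ($W{\left(v,n \right)} = \frac{1}{8 + 4} = \frac{1}{12}$)
$\left(\left(\frac{W{\left(-7,4 \right)}}{-8} + \frac{9}{5 \left(-1 + 2\right)}\right) - 75\right)^{2} = \left(\left(\frac{1}{12 \left(-8\right)} + \frac{9}{5 \left(-1 + 2\right)}\right) - 75\right)^{2} = \left(\left(\frac{1}{12} \left(- \frac{1}{8}\right) + \frac{9}{5 \cdot 1}\right) - 75\right)^{2} = \left(\left(- \frac{1}{96} + \frac{9}{5}\right) - 75\right)^{2} = \left(\frac{859}{480} - 75\right)^{2} = \left(- \frac{35141}{480}\right)^{2} = \frac{1234889881}{230400}$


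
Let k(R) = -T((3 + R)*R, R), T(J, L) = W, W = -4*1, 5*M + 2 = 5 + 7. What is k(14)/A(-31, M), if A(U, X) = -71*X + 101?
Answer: -4/41 ≈ -0.097561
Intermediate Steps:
M = 2 (M = -⅖ + (5 + 7)/5 = -⅖ + (⅕)*12 = -⅖ + 12/5 = 2)
W = -4
A(U, X) = 101 - 71*X
T(J, L) = -4
k(R) = 4 (k(R) = -1*(-4) = 4)
k(14)/A(-31, M) = 4/(101 - 71*2) = 4/(101 - 142) = 4/(-41) = 4*(-1/41) = -4/41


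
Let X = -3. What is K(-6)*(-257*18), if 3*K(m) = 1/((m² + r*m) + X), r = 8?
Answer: 514/5 ≈ 102.80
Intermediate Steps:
K(m) = 1/(3*(-3 + m² + 8*m)) (K(m) = 1/(3*((m² + 8*m) - 3)) = 1/(3*(-3 + m² + 8*m)))
K(-6)*(-257*18) = (1/(3*(-3 + (-6)² + 8*(-6))))*(-257*18) = (1/(3*(-3 + 36 - 48)))*(-4626) = ((⅓)/(-15))*(-4626) = ((⅓)*(-1/15))*(-4626) = -1/45*(-4626) = 514/5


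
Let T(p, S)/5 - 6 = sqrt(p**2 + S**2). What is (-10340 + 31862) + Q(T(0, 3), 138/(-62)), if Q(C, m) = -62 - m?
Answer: 665329/31 ≈ 21462.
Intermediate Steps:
T(p, S) = 30 + 5*sqrt(S**2 + p**2) (T(p, S) = 30 + 5*sqrt(p**2 + S**2) = 30 + 5*sqrt(S**2 + p**2))
(-10340 + 31862) + Q(T(0, 3), 138/(-62)) = (-10340 + 31862) + (-62 - 138/(-62)) = 21522 + (-62 - 138*(-1)/62) = 21522 + (-62 - 1*(-69/31)) = 21522 + (-62 + 69/31) = 21522 - 1853/31 = 665329/31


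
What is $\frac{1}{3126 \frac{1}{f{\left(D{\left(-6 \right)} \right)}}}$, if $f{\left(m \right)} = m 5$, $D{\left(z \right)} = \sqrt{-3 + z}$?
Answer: $\frac{5 i}{1042} \approx 0.0047985 i$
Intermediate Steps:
$f{\left(m \right)} = 5 m$
$\frac{1}{3126 \frac{1}{f{\left(D{\left(-6 \right)} \right)}}} = \frac{1}{3126 \frac{1}{5 \sqrt{-3 - 6}}} = \frac{1}{3126 \frac{1}{5 \sqrt{-9}}} = \frac{1}{3126 \frac{1}{5 \cdot 3 i}} = \frac{1}{3126 \frac{1}{15 i}} = \frac{1}{3126 \left(- \frac{i}{15}\right)} = \frac{1}{\left(- \frac{1042}{5}\right) i} = \frac{5 i}{1042}$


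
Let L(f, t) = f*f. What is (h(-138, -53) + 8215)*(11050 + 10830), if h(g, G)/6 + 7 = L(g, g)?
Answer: 2678921560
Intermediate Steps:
L(f, t) = f²
h(g, G) = -42 + 6*g²
(h(-138, -53) + 8215)*(11050 + 10830) = ((-42 + 6*(-138)²) + 8215)*(11050 + 10830) = ((-42 + 6*19044) + 8215)*21880 = ((-42 + 114264) + 8215)*21880 = (114222 + 8215)*21880 = 122437*21880 = 2678921560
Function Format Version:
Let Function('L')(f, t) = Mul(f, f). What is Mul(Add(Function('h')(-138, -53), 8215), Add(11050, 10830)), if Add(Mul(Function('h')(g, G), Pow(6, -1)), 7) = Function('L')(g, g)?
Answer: 2678921560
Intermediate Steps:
Function('L')(f, t) = Pow(f, 2)
Function('h')(g, G) = Add(-42, Mul(6, Pow(g, 2)))
Mul(Add(Function('h')(-138, -53), 8215), Add(11050, 10830)) = Mul(Add(Add(-42, Mul(6, Pow(-138, 2))), 8215), Add(11050, 10830)) = Mul(Add(Add(-42, Mul(6, 19044)), 8215), 21880) = Mul(Add(Add(-42, 114264), 8215), 21880) = Mul(Add(114222, 8215), 21880) = Mul(122437, 21880) = 2678921560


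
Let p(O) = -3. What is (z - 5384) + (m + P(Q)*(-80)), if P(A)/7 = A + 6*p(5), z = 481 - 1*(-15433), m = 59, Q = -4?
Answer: 22909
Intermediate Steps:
z = 15914 (z = 481 + 15433 = 15914)
P(A) = -126 + 7*A (P(A) = 7*(A + 6*(-3)) = 7*(A - 18) = 7*(-18 + A) = -126 + 7*A)
(z - 5384) + (m + P(Q)*(-80)) = (15914 - 5384) + (59 + (-126 + 7*(-4))*(-80)) = 10530 + (59 + (-126 - 28)*(-80)) = 10530 + (59 - 154*(-80)) = 10530 + (59 + 12320) = 10530 + 12379 = 22909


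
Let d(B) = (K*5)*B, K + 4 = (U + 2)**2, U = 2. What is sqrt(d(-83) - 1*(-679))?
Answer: I*sqrt(4301) ≈ 65.582*I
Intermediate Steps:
K = 12 (K = -4 + (2 + 2)**2 = -4 + 4**2 = -4 + 16 = 12)
d(B) = 60*B (d(B) = (12*5)*B = 60*B)
sqrt(d(-83) - 1*(-679)) = sqrt(60*(-83) - 1*(-679)) = sqrt(-4980 + 679) = sqrt(-4301) = I*sqrt(4301)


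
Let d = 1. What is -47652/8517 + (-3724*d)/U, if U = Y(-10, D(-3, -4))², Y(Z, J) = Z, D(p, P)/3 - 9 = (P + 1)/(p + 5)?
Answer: -3040209/70975 ≈ -42.835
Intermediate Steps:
D(p, P) = 27 + 3*(1 + P)/(5 + p) (D(p, P) = 27 + 3*((P + 1)/(p + 5)) = 27 + 3*((1 + P)/(5 + p)) = 27 + 3*(1 + P)/(5 + p))
U = 100 (U = (-10)² = 100)
-47652/8517 + (-3724*d)/U = -47652/8517 - 3724*1/100 = -47652*1/8517 - 3724*1/100 = -15884/2839 - 931/25 = -3040209/70975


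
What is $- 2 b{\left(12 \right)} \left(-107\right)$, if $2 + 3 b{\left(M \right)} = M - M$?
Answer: $- \frac{428}{3} \approx -142.67$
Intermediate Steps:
$b{\left(M \right)} = - \frac{2}{3}$ ($b{\left(M \right)} = - \frac{2}{3} + \frac{M - M}{3} = - \frac{2}{3} + \frac{1}{3} \cdot 0 = - \frac{2}{3} + 0 = - \frac{2}{3}$)
$- 2 b{\left(12 \right)} \left(-107\right) = \left(-2\right) \left(- \frac{2}{3}\right) \left(-107\right) = \frac{4}{3} \left(-107\right) = - \frac{428}{3}$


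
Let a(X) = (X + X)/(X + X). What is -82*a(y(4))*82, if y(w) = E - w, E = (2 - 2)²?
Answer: -6724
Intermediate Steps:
E = 0 (E = 0² = 0)
y(w) = -w (y(w) = 0 - w = -w)
a(X) = 1 (a(X) = (2*X)/((2*X)) = (2*X)*(1/(2*X)) = 1)
-82*a(y(4))*82 = -82*1*82 = -82*82 = -6724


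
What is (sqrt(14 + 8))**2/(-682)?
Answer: -1/31 ≈ -0.032258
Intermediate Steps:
(sqrt(14 + 8))**2/(-682) = (sqrt(22))**2*(-1/682) = 22*(-1/682) = -1/31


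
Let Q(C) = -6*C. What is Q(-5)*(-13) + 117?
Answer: -273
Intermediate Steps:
Q(-5)*(-13) + 117 = -6*(-5)*(-13) + 117 = 30*(-13) + 117 = -390 + 117 = -273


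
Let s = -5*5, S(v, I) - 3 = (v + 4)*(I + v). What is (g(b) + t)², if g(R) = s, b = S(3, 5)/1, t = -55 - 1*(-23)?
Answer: 3249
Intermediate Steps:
t = -32 (t = -55 + 23 = -32)
S(v, I) = 3 + (4 + v)*(I + v) (S(v, I) = 3 + (v + 4)*(I + v) = 3 + (4 + v)*(I + v))
b = 59 (b = (3 + 3² + 4*5 + 4*3 + 5*3)/1 = (3 + 9 + 20 + 12 + 15)*1 = 59*1 = 59)
s = -25
g(R) = -25
(g(b) + t)² = (-25 - 32)² = (-57)² = 3249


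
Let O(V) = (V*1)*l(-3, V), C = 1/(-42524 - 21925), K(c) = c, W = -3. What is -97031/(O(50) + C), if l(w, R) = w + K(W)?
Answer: 6253550919/19334701 ≈ 323.44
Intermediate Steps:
C = -1/64449 (C = 1/(-64449) = -1/64449 ≈ -1.5516e-5)
l(w, R) = -3 + w (l(w, R) = w - 3 = -3 + w)
O(V) = -6*V (O(V) = (V*1)*(-3 - 3) = V*(-6) = -6*V)
-97031/(O(50) + C) = -97031/(-6*50 - 1/64449) = -97031/(-300 - 1/64449) = -97031/(-19334701/64449) = -97031*(-64449/19334701) = 6253550919/19334701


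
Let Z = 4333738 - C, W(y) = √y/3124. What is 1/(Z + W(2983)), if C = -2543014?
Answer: 67112808426752/461518139574283666521 - 3124*√2983/461518139574283666521 ≈ 1.4542e-7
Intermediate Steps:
W(y) = √y/3124
Z = 6876752 (Z = 4333738 - 1*(-2543014) = 4333738 + 2543014 = 6876752)
1/(Z + W(2983)) = 1/(6876752 + √2983/3124)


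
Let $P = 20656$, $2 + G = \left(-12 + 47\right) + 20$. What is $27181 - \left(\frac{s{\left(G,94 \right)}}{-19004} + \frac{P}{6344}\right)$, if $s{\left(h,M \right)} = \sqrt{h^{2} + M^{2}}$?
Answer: $\frac{21551951}{793} + \frac{\sqrt{11645}}{19004} \approx 27178.0$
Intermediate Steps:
$G = 53$ ($G = -2 + \left(\left(-12 + 47\right) + 20\right) = -2 + \left(35 + 20\right) = -2 + 55 = 53$)
$s{\left(h,M \right)} = \sqrt{M^{2} + h^{2}}$
$27181 - \left(\frac{s{\left(G,94 \right)}}{-19004} + \frac{P}{6344}\right) = 27181 - \left(\frac{\sqrt{94^{2} + 53^{2}}}{-19004} + \frac{20656}{6344}\right) = 27181 - \left(\sqrt{8836 + 2809} \left(- \frac{1}{19004}\right) + 20656 \cdot \frac{1}{6344}\right) = 27181 - \left(\sqrt{11645} \left(- \frac{1}{19004}\right) + \frac{2582}{793}\right) = 27181 - \left(- \frac{\sqrt{11645}}{19004} + \frac{2582}{793}\right) = 27181 - \left(\frac{2582}{793} - \frac{\sqrt{11645}}{19004}\right) = \frac{21551951}{793} + \frac{\sqrt{11645}}{19004}$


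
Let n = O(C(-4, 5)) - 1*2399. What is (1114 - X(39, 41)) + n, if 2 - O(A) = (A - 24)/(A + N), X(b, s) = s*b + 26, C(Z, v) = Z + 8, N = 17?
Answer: -61048/21 ≈ -2907.0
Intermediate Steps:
C(Z, v) = 8 + Z
X(b, s) = 26 + b*s (X(b, s) = b*s + 26 = 26 + b*s)
O(A) = 2 - (-24 + A)/(17 + A) (O(A) = 2 - (A - 24)/(A + 17) = 2 - (-24 + A)/(17 + A))
n = -50317/21 (n = (58 + (8 - 4))/(17 + (8 - 4)) - 1*2399 = (58 + 4)/(17 + 4) - 2399 = 62/21 - 2399 = -50317/21 ≈ -2396.0)
(1114 - X(39, 41)) + n = (1114 - (26 + 39*41)) - 50317/21 = (1114 - (26 + 1599)) - 50317/21 = (1114 - 1*1625) - 50317/21 = (1114 - 1625) - 50317/21 = -511 - 50317/21 = -61048/21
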